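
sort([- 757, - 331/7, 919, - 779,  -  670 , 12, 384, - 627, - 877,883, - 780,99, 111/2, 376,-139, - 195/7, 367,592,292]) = [ - 877, - 780,-779 , - 757, - 670,  -  627, - 139,-331/7 , - 195/7, 12, 111/2,  99 , 292,367,  376, 384, 592, 883 , 919 ]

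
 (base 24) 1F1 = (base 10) 937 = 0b1110101001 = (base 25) 1cc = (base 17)342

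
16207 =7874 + 8333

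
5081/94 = 54 + 5/94 = 54.05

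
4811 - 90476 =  - 85665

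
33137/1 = 33137 = 33137.00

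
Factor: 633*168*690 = 73377360 =2^4* 3^3*5^1*7^1 * 23^1*211^1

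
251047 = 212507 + 38540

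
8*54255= 434040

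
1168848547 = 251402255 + 917446292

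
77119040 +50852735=127971775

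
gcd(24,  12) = 12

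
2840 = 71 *40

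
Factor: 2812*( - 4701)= - 2^2*3^1*19^1*37^1*1567^1 = - 13219212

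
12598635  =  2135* 5901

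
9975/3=3325  =  3325.00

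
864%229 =177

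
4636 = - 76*( - 61 ) 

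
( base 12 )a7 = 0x7f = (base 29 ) 4b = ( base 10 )127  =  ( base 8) 177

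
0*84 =0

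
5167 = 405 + 4762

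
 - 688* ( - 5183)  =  3565904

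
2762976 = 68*40632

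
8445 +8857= 17302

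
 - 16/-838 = 8/419= 0.02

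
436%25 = 11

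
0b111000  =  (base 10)56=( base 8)70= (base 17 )35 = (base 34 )1M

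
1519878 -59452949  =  -57933071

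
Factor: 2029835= 5^1 * 405967^1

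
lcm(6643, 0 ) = 0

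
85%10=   5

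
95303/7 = 13614+5/7 =13614.71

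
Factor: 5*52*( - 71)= -2^2 * 5^1*13^1*71^1 = - 18460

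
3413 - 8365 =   -  4952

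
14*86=1204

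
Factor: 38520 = 2^3*3^2*5^1*107^1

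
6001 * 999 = 5994999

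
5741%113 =91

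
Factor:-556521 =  - 3^1*7^1*26501^1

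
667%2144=667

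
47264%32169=15095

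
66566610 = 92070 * 723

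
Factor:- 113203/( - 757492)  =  2^( - 2)*17^1*19^(-1)*6659^1*9967^(  -  1) 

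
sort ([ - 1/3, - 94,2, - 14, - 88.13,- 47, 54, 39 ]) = [  -  94, - 88.13, - 47, -14,  -  1/3, 2  ,  39  ,  54]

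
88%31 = 26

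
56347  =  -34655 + 91002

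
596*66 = 39336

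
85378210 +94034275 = 179412485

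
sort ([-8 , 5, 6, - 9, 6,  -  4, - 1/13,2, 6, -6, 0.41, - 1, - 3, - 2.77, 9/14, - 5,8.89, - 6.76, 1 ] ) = [  -  9, - 8, - 6.76, - 6, -5, - 4,  -  3, - 2.77, - 1, - 1/13 , 0.41, 9/14, 1, 2, 5,6 , 6, 6, 8.89 ]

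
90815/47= 90815/47 = 1932.23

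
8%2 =0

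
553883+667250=1221133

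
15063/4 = 3765 + 3/4= 3765.75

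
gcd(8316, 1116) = 36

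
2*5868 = 11736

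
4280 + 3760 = 8040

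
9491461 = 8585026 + 906435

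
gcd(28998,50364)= 18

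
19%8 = 3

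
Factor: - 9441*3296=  - 31117536 = - 2^5*3^2 * 103^1*1049^1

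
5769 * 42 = 242298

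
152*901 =136952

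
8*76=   608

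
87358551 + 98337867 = 185696418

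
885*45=39825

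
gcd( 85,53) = 1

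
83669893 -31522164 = 52147729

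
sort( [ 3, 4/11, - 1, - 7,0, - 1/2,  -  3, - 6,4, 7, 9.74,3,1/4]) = [ - 7, - 6 , - 3,-1,-1/2, 0,1/4,4/11,3, 3, 4,7,9.74 ] 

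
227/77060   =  227/77060 = 0.00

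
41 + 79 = 120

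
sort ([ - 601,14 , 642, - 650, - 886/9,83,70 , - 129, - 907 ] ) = [-907, - 650,-601, - 129, - 886/9,14,70,83,642 ]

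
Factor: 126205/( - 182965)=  - 587/851 = - 23^(-1)*37^( - 1 )*587^1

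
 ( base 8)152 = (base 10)106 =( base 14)78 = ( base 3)10221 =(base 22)4I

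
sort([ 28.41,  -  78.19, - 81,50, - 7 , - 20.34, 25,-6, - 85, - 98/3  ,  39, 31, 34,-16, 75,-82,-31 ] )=[-85,  -  82,  -  81, -78.19,- 98/3, - 31, - 20.34, - 16, - 7,-6,25,28.41,31,  34,39,50, 75] 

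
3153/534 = 5+161/178 = 5.90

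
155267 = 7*22181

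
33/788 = 33/788 = 0.04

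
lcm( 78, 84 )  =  1092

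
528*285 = 150480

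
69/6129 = 23/2043=0.01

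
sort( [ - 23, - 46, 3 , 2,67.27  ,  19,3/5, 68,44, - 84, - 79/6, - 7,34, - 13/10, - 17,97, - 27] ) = [ - 84,-46,-27,-23, - 17 , - 79/6, - 7, - 13/10,3/5,2, 3,19,34,44,67.27, 68,97 ] 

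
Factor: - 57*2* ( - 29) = 3306= 2^1*3^1 * 19^1*29^1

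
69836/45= 69836/45 = 1551.91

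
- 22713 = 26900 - 49613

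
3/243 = 1/81 =0.01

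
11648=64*182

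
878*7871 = 6910738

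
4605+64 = 4669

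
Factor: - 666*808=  - 538128 =- 2^4*3^2*37^1*101^1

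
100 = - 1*( -100)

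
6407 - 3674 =2733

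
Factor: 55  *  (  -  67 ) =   -  3685 = -5^1*11^1*67^1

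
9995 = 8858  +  1137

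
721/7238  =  103/1034 = 0.10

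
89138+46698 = 135836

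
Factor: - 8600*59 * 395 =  - 200423000 = -2^3*5^3*43^1*59^1*79^1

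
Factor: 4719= 3^1*  11^2  *13^1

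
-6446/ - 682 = 293/31= 9.45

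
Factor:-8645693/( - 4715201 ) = 7^1*1235099^1*4715201^( - 1 )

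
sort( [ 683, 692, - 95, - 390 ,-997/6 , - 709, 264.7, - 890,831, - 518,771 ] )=[-890, - 709, - 518 , - 390 ,-997/6,-95,264.7,683, 692,  771, 831 ] 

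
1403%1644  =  1403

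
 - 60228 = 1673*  ( - 36) 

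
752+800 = 1552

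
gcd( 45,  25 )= 5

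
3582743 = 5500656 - 1917913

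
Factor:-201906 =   -  2^1*3^3*3739^1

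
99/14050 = 99/14050 = 0.01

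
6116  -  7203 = -1087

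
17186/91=1322/7=188.86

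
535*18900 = 10111500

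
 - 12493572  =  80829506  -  93323078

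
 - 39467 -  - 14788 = - 24679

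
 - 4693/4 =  - 1174+3/4 = - 1173.25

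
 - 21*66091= - 1387911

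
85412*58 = 4953896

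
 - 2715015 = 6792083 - 9507098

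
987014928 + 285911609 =1272926537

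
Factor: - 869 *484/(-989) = 420596/989   =  2^2  *11^3*23^(-1 )*43^( - 1)*79^1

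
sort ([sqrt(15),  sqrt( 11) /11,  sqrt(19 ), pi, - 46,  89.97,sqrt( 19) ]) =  [ - 46, sqrt( 11)/11, pi, sqrt(15 ), sqrt( 19) , sqrt( 19), 89.97] 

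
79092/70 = 1129 + 31/35 = 1129.89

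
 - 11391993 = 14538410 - 25930403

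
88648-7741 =80907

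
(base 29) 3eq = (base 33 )2NI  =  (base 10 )2955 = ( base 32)2sb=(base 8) 5613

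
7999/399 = 421/21  =  20.05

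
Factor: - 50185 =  - 5^1*10037^1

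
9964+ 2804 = 12768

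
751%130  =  101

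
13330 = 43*310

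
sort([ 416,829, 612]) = [ 416,612, 829]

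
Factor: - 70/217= - 2^1*5^1*31^ (-1)= -10/31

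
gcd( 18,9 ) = 9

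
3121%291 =211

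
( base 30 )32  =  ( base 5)332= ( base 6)232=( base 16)5C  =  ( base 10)92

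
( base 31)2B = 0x49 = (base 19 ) 3g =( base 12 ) 61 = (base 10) 73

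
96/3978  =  16/663 = 0.02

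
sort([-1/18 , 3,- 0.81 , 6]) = [ -0.81 , - 1/18,3,6 ] 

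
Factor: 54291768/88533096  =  2262157/3688879 = 47^1*173^ ( - 1) * 21323^(-1)*48131^1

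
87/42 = 2 + 1/14 = 2.07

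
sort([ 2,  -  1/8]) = [-1/8, 2 ] 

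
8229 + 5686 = 13915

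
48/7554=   8/1259  =  0.01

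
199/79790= 199/79790 = 0.00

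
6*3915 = 23490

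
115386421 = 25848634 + 89537787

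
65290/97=673 + 9/97 = 673.09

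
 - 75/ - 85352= 75/85352 = 0.00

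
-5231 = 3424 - 8655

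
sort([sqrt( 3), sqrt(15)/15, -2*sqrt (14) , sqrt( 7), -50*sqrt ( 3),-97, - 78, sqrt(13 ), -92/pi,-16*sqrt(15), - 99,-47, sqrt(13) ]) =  [  -  99,  -  97, - 50*sqrt(3 ), - 78, - 16*sqrt( 15),  -  47, -92/pi,  -  2*sqrt(14), sqrt( 15 )/15, sqrt( 3),sqrt( 7), sqrt(13), sqrt(13) ] 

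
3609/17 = 3609/17 = 212.29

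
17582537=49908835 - 32326298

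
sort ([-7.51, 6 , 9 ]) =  [ -7.51, 6,9] 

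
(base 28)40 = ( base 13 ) 88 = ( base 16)70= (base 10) 112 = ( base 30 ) 3M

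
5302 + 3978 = 9280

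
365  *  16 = 5840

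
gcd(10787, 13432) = 23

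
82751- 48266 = 34485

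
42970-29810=13160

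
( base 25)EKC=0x242E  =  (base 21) 1001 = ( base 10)9262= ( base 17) 1f0e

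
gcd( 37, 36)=1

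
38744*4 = 154976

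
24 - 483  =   - 459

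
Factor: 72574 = 2^1*131^1 * 277^1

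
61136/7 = 61136/7= 8733.71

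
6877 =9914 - 3037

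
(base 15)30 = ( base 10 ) 45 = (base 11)41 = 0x2D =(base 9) 50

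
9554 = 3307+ 6247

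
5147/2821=1 + 2326/2821 = 1.82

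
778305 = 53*14685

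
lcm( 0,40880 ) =0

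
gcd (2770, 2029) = 1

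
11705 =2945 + 8760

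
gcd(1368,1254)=114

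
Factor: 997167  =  3^1*61^1*5449^1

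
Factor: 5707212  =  2^2*3^1*7^1*67943^1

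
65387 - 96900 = -31513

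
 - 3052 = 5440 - 8492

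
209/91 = 2 +27/91 = 2.30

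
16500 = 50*330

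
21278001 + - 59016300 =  - 37738299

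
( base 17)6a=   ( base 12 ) 94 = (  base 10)112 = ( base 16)70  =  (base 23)4k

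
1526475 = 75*20353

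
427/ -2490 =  - 1 + 2063/2490 = - 0.17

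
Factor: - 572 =-2^2*11^1*13^1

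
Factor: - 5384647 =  - 37^1*145531^1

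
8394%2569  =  687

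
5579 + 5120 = 10699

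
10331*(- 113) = -1167403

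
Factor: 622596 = 2^2*3^1*13^2*307^1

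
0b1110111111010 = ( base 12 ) 4536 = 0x1DFA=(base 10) 7674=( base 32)7fq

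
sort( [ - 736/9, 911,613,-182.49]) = [ - 182.49, - 736/9, 613,911]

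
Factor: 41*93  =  3^1*31^1*41^1 =3813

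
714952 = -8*(  -  89369)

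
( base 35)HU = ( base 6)2521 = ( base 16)271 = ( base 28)m9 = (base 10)625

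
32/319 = 32/319  =  0.10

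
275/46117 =275/46117 = 0.01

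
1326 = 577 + 749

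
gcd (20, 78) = 2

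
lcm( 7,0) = 0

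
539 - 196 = 343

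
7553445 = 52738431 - 45184986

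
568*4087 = 2321416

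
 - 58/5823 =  - 1 + 5765/5823 = -0.01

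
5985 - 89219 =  - 83234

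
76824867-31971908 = 44852959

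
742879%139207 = 46844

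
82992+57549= 140541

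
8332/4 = 2083 = 2083.00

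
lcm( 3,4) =12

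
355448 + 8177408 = 8532856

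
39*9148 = 356772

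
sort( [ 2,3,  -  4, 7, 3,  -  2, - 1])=[ - 4,- 2, - 1, 2, 3, 3, 7 ]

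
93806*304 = 28517024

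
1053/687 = 1 + 122/229=1.53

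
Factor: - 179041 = - 179041^1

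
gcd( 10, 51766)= 2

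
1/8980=1/8980 = 0.00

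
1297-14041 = -12744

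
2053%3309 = 2053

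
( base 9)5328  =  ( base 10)3914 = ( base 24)6j2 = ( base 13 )1A21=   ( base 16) f4a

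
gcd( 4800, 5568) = 192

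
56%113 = 56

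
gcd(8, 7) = 1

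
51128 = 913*56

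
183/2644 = 183/2644 =0.07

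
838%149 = 93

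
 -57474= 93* (-618) 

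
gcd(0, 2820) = 2820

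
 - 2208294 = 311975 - 2520269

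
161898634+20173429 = 182072063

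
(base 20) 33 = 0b111111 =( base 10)63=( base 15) 43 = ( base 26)2b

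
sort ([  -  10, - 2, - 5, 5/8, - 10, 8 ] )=[ - 10, - 10, -5 , - 2 , 5/8,  8 ]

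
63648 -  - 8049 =71697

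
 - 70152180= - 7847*8940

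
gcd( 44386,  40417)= 1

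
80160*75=6012000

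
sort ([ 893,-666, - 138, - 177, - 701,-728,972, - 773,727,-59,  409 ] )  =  [ -773, - 728,-701 ,-666, - 177, - 138, - 59 , 409,727,  893,972]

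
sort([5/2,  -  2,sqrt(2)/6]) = [ - 2, sqrt( 2) /6, 5/2]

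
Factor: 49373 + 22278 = 71651 = 137^1*523^1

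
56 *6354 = 355824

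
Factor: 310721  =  310721^1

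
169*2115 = 357435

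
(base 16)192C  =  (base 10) 6444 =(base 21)eci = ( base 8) 14454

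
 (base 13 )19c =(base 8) 452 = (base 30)9s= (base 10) 298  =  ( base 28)AI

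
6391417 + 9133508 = 15524925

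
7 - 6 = 1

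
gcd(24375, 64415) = 65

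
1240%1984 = 1240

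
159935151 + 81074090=241009241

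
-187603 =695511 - 883114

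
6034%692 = 498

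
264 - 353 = - 89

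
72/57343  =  72/57343 = 0.00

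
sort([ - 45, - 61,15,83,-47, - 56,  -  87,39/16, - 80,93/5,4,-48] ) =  [  -  87 , - 80,-61, - 56, -48,-47 , - 45,39/16,4,  15,93/5, 83 ]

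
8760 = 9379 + - 619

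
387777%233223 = 154554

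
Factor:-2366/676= - 2^( - 1 )*7^1 = - 7/2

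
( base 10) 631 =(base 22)16F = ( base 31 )KB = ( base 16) 277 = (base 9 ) 771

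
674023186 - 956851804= -282828618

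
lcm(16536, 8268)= 16536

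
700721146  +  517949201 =1218670347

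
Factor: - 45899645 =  - 5^1* 11^1*439^1  *  1901^1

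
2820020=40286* 70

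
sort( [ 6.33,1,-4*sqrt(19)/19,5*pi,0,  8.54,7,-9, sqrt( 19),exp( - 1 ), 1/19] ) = [ - 9,-4*sqrt( 19)/19,0,1/19, exp ( - 1), 1,sqrt( 19 ), 6.33,7,8.54,5*pi]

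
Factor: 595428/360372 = 29^2*509^( - 1) = 841/509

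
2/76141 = 2/76141 =0.00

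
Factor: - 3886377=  - 3^1*11^1 * 29^1*31^1*131^1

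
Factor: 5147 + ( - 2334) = 29^1  *97^1  =  2813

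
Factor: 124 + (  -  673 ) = -3^2*61^1 = -549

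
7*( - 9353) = -65471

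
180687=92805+87882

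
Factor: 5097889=421^1 * 12109^1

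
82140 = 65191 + 16949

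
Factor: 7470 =2^1*3^2*5^1*83^1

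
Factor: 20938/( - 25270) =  - 5^( - 1 )* 7^( - 1 )*29^1=- 29/35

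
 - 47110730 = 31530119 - 78640849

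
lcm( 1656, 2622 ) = 31464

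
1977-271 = 1706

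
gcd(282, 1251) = 3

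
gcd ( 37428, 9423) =3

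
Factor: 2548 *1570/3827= 4000360/3827 = 2^3 *5^1 * 7^2*13^1*43^( - 1) * 89^(-1) * 157^1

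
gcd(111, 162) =3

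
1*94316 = 94316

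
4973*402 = 1999146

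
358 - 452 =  - 94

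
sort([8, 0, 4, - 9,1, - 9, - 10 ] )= [ - 10, - 9,-9,0 , 1, 4, 8]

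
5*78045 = 390225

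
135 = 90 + 45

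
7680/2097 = 2560/699 = 3.66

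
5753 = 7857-2104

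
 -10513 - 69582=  - 80095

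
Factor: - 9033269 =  - 7^1*1290467^1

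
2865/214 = 13 + 83/214 = 13.39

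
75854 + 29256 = 105110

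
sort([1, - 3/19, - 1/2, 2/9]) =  [-1/2, - 3/19,2/9,  1 ] 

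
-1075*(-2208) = 2373600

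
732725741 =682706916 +50018825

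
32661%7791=1497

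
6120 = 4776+1344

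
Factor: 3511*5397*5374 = 2^1 * 3^1 * 7^1 * 257^1*2687^1*3511^1 =101831211258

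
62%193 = 62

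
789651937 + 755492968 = 1545144905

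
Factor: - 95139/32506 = - 2^( - 1 ) * 3^2*11^1*31^2* 16253^(  -  1 ) 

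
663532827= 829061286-165528459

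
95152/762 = 47576/381 = 124.87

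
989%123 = 5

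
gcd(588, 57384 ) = 12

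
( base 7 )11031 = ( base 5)42031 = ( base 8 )5316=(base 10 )2766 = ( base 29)38b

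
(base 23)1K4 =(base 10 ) 993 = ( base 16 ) 3e1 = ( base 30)133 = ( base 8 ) 1741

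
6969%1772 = 1653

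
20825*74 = 1541050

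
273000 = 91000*3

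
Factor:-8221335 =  - 3^1*5^1 * 548089^1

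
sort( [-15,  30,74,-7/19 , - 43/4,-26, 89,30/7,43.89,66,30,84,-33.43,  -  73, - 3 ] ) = [-73, -33.43,-26, - 15, - 43/4, - 3, -7/19, 30/7 , 30, 30, 43.89, 66,74,84,89 ] 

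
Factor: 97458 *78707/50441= 2^1*3^1*37^1*439^1*50441^(-1) * 78707^1 = 7670626806/50441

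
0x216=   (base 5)4114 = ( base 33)g6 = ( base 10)534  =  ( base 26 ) ke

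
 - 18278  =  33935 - 52213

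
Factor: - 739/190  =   - 2^(-1 )*5^( - 1 )*19^(-1 )*739^1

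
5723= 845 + 4878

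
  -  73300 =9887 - 83187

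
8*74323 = 594584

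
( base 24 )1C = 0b100100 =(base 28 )18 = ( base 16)24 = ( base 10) 36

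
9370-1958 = 7412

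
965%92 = 45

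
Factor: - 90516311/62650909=-31^1*137^1*5407^( - 1)*11587^(-1 )*21313^1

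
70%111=70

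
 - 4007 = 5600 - 9607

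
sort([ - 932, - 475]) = [-932, - 475 ]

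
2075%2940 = 2075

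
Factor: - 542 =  - 2^1*271^1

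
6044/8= 1511/2 = 755.50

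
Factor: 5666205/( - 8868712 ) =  - 2^( - 3)*3^1*5^1*47^ (- 1 )*103^( - 1) *181^1*229^( - 1)*2087^1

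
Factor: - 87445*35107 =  - 5^1*17489^1*35107^1 = -3069931615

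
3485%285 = 65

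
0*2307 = 0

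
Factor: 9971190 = 2^1  *3^2 * 5^1 * 23^1*4817^1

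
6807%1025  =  657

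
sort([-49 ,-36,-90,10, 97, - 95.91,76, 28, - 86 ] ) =[ - 95.91, - 90, - 86, - 49,  -  36,10,28, 76,97 ] 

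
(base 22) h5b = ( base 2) 10000010011101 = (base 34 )77j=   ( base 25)D8O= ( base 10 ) 8349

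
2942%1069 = 804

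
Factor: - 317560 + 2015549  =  1697989^1 = 1697989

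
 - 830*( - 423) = 351090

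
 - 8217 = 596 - 8813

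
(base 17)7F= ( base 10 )134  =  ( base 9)158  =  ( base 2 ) 10000110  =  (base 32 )46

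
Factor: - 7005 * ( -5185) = 36320925 = 3^1 *5^2*17^1*61^1  *467^1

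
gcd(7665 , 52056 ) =3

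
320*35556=11377920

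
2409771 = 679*3549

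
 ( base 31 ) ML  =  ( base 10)703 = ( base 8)1277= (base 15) 31d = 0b1010111111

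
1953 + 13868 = 15821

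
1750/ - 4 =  - 875/2 = - 437.50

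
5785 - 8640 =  - 2855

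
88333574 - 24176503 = 64157071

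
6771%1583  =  439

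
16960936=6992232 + 9968704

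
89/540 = 89/540 = 0.16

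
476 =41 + 435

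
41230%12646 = 3292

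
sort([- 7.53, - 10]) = [-10, - 7.53]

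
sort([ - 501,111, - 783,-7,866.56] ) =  [ - 783,-501,  -  7, 111 , 866.56] 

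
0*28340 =0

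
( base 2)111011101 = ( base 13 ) 2A9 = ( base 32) et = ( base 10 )477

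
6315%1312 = 1067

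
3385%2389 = 996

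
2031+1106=3137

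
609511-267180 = 342331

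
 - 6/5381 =  -  6/5381 = - 0.00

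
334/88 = 167/44 = 3.80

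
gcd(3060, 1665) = 45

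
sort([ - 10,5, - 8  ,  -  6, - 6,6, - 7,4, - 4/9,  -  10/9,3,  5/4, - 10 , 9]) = [ - 10, - 10, - 8, - 7,  -  6, - 6, - 10/9, - 4/9,5/4,3,4, 5,6,9]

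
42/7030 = 21/3515 = 0.01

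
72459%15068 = 12187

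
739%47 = 34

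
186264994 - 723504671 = -537239677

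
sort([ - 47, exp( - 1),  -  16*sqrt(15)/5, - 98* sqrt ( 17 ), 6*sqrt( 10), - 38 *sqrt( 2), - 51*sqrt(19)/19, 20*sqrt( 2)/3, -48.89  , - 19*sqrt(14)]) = [ - 98*sqrt( 17), - 19*sqrt(14), - 38 *sqrt( 2),  -  48.89, - 47,  -  16 * sqrt( 15)/5,- 51*sqrt(19)/19,exp( - 1),  20*sqrt(2)/3, 6*sqrt( 10)]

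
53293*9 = 479637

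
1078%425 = 228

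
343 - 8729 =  - 8386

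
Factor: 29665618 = 2^1*14832809^1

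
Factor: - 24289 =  - 107^1*227^1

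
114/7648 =57/3824  =  0.01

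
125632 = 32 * 3926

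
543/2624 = 543/2624 = 0.21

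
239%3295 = 239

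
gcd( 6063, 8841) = 3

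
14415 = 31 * 465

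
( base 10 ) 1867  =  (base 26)2jl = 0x74b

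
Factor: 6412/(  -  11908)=-7^1 * 13^( - 1) = - 7/13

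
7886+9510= 17396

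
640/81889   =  640/81889  =  0.01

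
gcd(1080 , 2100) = 60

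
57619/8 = 7202+3/8 = 7202.38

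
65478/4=16369 + 1/2 = 16369.50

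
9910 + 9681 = 19591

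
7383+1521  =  8904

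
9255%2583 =1506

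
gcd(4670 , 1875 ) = 5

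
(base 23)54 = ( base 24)4n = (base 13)92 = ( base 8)167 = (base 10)119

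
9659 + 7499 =17158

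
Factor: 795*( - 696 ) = -553320 = - 2^3*3^2*5^1*29^1*53^1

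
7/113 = 7/113 = 0.06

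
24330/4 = 12165/2= 6082.50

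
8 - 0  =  8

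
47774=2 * 23887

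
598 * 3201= 1914198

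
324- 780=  - 456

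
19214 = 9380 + 9834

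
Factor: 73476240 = 2^4*3^1*5^1*59^1*5189^1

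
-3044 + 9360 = 6316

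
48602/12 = 24301/6 = 4050.17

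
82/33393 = 82/33393 = 0.00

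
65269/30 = 65269/30 = 2175.63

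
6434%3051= 332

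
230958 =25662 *9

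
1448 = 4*362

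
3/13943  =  3/13943=0.00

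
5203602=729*7138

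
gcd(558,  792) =18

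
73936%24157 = 1465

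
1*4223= 4223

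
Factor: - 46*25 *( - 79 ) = 90850 =2^1*5^2*23^1*79^1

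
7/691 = 7/691 = 0.01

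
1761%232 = 137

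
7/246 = 7/246 = 0.03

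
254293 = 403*631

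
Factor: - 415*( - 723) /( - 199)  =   - 3^1* 5^1 * 83^1*199^(-1)*241^1=-300045/199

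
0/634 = 0=0.00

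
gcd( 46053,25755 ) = 51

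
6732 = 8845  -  2113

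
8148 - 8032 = 116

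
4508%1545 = 1418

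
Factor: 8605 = 5^1 * 1721^1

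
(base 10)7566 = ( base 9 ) 11336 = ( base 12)4466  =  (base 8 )16616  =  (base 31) 7r2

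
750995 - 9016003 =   -  8265008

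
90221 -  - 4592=94813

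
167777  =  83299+84478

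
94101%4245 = 711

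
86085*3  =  258255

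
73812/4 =18453 = 18453.00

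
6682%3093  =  496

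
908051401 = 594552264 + 313499137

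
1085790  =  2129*510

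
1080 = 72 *15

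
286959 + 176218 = 463177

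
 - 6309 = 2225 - 8534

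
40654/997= 40654/997 = 40.78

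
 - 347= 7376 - 7723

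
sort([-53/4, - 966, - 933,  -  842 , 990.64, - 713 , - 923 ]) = [-966, - 933, - 923, - 842, - 713, - 53/4,990.64] 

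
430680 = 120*3589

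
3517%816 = 253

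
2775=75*37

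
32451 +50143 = 82594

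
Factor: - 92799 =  - 3^3*7^1*491^1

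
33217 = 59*563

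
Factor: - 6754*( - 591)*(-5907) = -2^1*3^2*11^2*179^1*197^1*307^1 = -23578463898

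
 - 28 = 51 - 79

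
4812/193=24 + 180/193 = 24.93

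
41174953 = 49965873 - 8790920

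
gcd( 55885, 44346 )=1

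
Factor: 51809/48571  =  103^1*503^1*48571^(  -  1 ) 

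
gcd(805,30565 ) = 5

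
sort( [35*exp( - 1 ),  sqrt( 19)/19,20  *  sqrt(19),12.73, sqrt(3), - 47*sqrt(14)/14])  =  [ - 47*sqrt ( 14)/14, sqrt ( 19 ) /19,sqrt(3 ), 12.73,35*exp(  -  1),  20*sqrt( 19)]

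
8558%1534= 888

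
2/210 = 1/105 = 0.01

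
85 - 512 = - 427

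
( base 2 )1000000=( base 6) 144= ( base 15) 44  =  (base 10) 64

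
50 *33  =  1650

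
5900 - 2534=3366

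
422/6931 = 422/6931  =  0.06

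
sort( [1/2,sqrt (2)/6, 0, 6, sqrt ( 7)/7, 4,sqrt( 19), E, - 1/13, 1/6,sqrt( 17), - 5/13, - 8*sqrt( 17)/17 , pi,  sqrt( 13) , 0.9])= [-8* sqrt(17)/17, - 5/13,-1/13, 0,1/6,sqrt( 2)/6 , sqrt(7)/7,  1/2,  0.9,E, pi , sqrt( 13 ), 4 , sqrt(17), sqrt( 19),6] 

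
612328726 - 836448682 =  - 224119956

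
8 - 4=4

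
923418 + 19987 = 943405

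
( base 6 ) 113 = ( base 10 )45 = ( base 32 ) 1d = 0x2D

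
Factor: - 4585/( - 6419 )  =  5/7 = 5^1*7^( - 1) 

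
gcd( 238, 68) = 34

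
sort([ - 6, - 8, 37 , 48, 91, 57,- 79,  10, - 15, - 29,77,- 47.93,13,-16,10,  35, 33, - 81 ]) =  [ - 81, - 79, - 47.93, - 29, - 16, - 15 , - 8,-6, 10, 10, 13, 33,35,37, 48,57, 77, 91] 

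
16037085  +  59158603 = 75195688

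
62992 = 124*508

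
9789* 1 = 9789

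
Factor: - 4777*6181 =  - 29526637=-7^1*17^1*281^1* 883^1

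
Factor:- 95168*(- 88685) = 2^6*5^1*1487^1*17737^1  =  8439974080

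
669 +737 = 1406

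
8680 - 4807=3873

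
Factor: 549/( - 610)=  - 2^( - 1)*3^2*5^ ( - 1 ) = -9/10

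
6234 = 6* 1039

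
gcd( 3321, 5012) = 1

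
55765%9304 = 9245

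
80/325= 16/65 = 0.25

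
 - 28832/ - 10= 2883 + 1/5 =2883.20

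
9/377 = 9/377=0.02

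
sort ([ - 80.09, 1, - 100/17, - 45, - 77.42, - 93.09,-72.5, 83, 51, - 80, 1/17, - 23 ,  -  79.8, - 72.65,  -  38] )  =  [ - 93.09,-80.09,-80, - 79.8, - 77.42,-72.65, - 72.5, - 45, - 38, - 23,-100/17, 1/17, 1, 51 , 83 ]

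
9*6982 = 62838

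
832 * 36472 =30344704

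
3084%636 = 540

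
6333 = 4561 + 1772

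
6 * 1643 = 9858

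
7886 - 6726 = 1160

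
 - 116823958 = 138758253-255582211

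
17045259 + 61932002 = 78977261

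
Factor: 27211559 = 151^1* 307^1*587^1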